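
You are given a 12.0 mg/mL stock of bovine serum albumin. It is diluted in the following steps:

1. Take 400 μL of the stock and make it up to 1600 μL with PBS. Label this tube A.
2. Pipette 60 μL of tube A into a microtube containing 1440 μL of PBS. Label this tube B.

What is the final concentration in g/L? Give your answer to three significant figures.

Step 1: 400 μL brought to 1600 μL → factor 1600/400 = 4
Step 2: 60 μL + 1440 μL = 1500 μL total → factor 1500/60 = 25
Overall dilution factor = 4 × 25 = 100
Final = 12.0 mg/mL / 100 = 0.1200 mg/mL = 0.120 g/L

0.120 g/L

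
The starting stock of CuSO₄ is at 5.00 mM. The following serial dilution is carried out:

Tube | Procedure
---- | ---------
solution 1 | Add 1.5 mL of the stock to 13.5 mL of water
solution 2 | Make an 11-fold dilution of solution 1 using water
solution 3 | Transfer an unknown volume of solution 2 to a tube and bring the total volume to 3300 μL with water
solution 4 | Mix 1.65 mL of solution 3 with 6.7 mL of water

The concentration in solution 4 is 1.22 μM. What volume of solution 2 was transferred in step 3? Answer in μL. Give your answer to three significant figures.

Step 1: 1.5 mL + 13.5 mL = 15 mL total → factor 15/1.5 = 10
Step 2: 11-fold → factor 11
Step 3: v brought to 3300 μL → factor = 3300 μL/v
Step 4: 1.65 mL + 6.7 mL = 8.35 mL total → factor 8.35/1.65 = 5.0606
Product of known-step factors = 556.67
Overall factor = 5.00 mM / (1.22 μM) = 4098.4
Step-3 factor = 4098.4 / 556.67 = 7.3623
v = 3300 μL / 7.3623 = 448 μL

448 μL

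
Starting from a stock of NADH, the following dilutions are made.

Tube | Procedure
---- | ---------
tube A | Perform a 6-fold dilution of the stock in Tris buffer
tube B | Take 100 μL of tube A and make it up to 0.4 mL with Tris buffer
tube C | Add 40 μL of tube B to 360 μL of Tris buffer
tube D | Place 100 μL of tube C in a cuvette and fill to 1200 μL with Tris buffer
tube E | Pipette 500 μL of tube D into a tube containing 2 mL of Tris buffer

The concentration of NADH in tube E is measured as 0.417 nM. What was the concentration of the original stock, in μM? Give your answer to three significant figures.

Step 1: 6-fold → factor 6
Step 2: 100 μL brought to 0.4 mL → factor 400/100 = 4
Step 3: 40 μL + 360 μL = 400 μL total → factor 400/40 = 10
Step 4: 100 μL brought to 1200 μL → factor 1200/100 = 12
Step 5: 500 μL + 2 mL = 2500 μL total → factor 2500/500 = 5
Overall dilution factor = 6 × 4 × 10 × 12 × 5 = 14400
Stock = 0.417 nM × 14400 = 6005 nM = 6.00 μM

6.00 μM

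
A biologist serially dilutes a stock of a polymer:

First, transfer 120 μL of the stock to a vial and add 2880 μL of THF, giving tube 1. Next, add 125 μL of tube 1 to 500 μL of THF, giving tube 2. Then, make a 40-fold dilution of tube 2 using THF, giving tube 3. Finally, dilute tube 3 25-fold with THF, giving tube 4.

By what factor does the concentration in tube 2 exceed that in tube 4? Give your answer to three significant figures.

1.00 × 10^3

Step 1: 120 μL + 2880 μL = 3000 μL total → factor 3000/120 = 25
Step 2: 125 μL + 500 μL = 625 μL total → factor 625/125 = 5
Step 3: 40-fold → factor 40
Step 4: 25-fold → factor 25
Dilution factor to tube 2 = 125; to tube 4 = 1.25 × 10^5
[tube 2]/[tube 4] = (factor to tube 4)/(factor to tube 2) = 1.25 × 10^5/125 = 1.00 × 10^3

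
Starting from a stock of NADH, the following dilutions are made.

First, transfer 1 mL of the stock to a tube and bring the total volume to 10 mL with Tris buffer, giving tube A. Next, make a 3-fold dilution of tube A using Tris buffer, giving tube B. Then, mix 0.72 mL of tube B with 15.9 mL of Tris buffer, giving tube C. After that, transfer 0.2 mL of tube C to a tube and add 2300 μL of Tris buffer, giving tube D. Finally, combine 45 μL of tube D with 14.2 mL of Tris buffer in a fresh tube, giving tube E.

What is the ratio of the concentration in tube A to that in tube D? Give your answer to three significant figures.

866

Step 1: 1 mL brought to 10 mL → factor 10/1 = 10
Step 2: 3-fold → factor 3
Step 3: 0.72 mL + 15.9 mL = 16.62 mL total → factor 16.62/0.72 = 23.083
Step 4: 0.2 mL + 2300 μL = 2.5 mL total → factor 2.5/0.2 = 12.5
Dilution factor to tube A = 10; to tube D = 8656.2
[tube A]/[tube D] = (factor to tube D)/(factor to tube A) = 8656.2/10 = 866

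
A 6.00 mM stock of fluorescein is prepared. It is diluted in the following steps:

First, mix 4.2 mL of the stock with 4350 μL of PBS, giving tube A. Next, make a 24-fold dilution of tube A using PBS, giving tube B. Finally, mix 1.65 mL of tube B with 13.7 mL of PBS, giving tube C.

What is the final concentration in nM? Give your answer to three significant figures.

Step 1: 4.2 mL + 4350 μL = 8.55 mL total → factor 8.55/4.2 = 2.0357
Step 2: 24-fold → factor 24
Step 3: 1.65 mL + 13.7 mL = 15.35 mL total → factor 15.35/1.65 = 9.303
Overall dilution factor = 2.0357 × 24 × 9.303 = 454.52
Final = 6.00 mM / 454.52 = 0.01320 mM = 1.32 × 10^4 nM

1.32 × 10^4 nM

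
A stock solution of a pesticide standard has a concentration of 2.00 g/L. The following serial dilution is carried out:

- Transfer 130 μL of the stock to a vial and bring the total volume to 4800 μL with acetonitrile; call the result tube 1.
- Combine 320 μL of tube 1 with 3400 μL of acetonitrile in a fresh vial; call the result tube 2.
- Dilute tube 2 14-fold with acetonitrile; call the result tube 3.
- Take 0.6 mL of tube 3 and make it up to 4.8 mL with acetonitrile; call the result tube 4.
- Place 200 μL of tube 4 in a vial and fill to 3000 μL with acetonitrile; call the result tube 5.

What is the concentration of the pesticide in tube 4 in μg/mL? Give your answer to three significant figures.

0.0416 μg/mL

Step 1: 130 μL brought to 4800 μL → factor 4800/130 = 36.923
Step 2: 320 μL + 3400 μL = 3720 μL total → factor 3720/320 = 11.625
Step 3: 14-fold → factor 14
Step 4: 0.6 mL brought to 4.8 mL → factor 4.8/0.6 = 8
Dilution factor through tube 4 = 36.923 × 11.625 × 14 × 8 = 48074
[tube 4] = 2.00 g/L / 48074 = 4.160 × 10^-5 g/L = 0.0416 μg/mL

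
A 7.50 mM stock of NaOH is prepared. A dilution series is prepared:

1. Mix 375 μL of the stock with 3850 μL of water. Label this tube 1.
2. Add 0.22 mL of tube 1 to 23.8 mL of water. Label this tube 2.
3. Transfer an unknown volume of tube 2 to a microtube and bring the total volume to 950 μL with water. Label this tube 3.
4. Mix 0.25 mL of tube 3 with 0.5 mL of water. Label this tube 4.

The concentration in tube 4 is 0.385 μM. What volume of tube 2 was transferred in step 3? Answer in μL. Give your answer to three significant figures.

Step 1: 375 μL + 3850 μL = 4225 μL total → factor 4225/375 = 11.267
Step 2: 0.22 mL + 23.8 mL = 24.02 mL total → factor 24.02/0.22 = 109.18
Step 3: v brought to 950 μL → factor = 950 μL/v
Step 4: 0.25 mL + 0.5 mL = 0.75 mL total → factor 0.75/0.25 = 3
Product of known-step factors = 3690.3
Overall factor = 7.50 mM / (0.385 μM) = 19481
Step-3 factor = 19481 / 3690.3 = 5.2788
v = 950 μL / 5.2788 = 180 μL

180 μL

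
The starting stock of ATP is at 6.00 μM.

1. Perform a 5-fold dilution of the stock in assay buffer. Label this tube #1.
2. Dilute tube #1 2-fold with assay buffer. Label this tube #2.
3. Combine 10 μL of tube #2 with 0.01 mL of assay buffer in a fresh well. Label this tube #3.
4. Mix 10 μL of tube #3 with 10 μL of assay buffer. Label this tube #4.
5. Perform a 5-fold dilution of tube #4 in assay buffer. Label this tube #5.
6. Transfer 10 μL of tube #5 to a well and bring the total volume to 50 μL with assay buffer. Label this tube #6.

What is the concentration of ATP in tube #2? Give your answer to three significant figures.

0.600 μM

Step 1: 5-fold → factor 5
Step 2: 2-fold → factor 2
Dilution factor through tube #2 = 5 × 2 = 10
[tube #2] = 6.00 μM / 10 = 0.600 μM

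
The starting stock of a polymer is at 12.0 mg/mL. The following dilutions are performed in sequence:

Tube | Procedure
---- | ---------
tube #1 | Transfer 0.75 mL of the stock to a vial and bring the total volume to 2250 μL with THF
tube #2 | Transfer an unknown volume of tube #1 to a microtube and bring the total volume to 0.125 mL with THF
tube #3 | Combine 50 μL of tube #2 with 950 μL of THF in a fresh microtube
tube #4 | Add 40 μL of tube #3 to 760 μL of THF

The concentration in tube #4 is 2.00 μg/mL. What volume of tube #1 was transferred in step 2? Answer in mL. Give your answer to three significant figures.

Step 1: 0.75 mL brought to 2250 μL → factor 2.25/0.75 = 3
Step 2: v brought to 0.125 mL → factor = 0.125 mL/v
Step 3: 50 μL + 950 μL = 1000 μL total → factor 1000/50 = 20
Step 4: 40 μL + 760 μL = 800 μL total → factor 800/40 = 20
Product of known-step factors = 1200
Overall factor = 12.0 mg/mL / (2.00 μg/mL) = 6000
Step-2 factor = 6000 / 1200 = 5
v = 0.125 mL / 5 = 0.0250 mL

0.0250 mL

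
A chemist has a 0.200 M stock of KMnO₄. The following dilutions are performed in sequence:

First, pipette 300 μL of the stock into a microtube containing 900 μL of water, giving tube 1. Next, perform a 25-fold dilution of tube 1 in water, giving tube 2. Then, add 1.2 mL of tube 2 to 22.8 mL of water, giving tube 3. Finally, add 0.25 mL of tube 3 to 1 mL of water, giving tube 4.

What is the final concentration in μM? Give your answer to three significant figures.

Step 1: 300 μL + 900 μL = 1200 μL total → factor 1200/300 = 4
Step 2: 25-fold → factor 25
Step 3: 1.2 mL + 22.8 mL = 24 mL total → factor 24/1.2 = 20
Step 4: 0.25 mL + 1 mL = 1.25 mL total → factor 1.25/0.25 = 5
Overall dilution factor = 4 × 25 × 20 × 5 = 10000
Final = 0.200 M / 10000 = 2.000 × 10^-5 M = 20.0 μM

20.0 μM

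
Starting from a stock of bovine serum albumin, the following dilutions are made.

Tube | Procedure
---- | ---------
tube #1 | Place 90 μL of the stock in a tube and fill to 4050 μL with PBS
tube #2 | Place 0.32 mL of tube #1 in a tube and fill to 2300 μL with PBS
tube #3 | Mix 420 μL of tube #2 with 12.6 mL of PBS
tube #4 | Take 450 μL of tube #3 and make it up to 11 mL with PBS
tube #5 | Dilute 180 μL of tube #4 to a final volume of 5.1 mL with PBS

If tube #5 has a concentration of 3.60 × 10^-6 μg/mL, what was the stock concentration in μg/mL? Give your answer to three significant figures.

25.0 μg/mL

Step 1: 90 μL brought to 4050 μL → factor 4050/90 = 45
Step 2: 0.32 mL brought to 2300 μL → factor 2.3/0.32 = 7.1875
Step 3: 420 μL + 12.6 mL = 13020 μL total → factor 13020/420 = 31
Step 4: 450 μL brought to 11 mL → factor 11000/450 = 24.444
Step 5: 180 μL brought to 5.1 mL → factor 5100/180 = 28.333
Overall dilution factor = 45 × 7.1875 × 31 × 24.444 × 28.333 = 6.9443 × 10^6
Stock = 3.60 × 10^-6 μg/mL × 6.9443 × 10^6 = 25.0 μg/mL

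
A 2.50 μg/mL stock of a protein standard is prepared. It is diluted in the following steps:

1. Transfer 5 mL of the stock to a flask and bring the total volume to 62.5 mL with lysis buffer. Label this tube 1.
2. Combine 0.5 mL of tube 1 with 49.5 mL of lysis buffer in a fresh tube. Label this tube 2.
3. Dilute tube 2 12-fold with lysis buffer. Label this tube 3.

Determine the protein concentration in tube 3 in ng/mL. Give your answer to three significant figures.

Step 1: 5 mL brought to 62.5 mL → factor 62.5/5 = 12.5
Step 2: 0.5 mL + 49.5 mL = 50 mL total → factor 50/0.5 = 100
Step 3: 12-fold → factor 12
Overall dilution factor = 12.5 × 100 × 12 = 15000
Final = 2.50 μg/mL / 15000 = 0.0001667 μg/mL = 0.167 ng/mL

0.167 ng/mL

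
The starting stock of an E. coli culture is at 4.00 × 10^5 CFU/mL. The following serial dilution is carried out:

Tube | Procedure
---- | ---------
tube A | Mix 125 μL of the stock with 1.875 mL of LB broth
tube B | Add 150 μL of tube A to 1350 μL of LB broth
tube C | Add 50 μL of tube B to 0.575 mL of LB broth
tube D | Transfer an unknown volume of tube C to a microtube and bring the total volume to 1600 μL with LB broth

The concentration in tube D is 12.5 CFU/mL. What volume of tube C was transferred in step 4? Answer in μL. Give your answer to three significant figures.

100 μL

Step 1: 125 μL + 1.875 mL = 2000 μL total → factor 2000/125 = 16
Step 2: 150 μL + 1350 μL = 1500 μL total → factor 1500/150 = 10
Step 3: 50 μL + 0.575 mL = 625 μL total → factor 625/50 = 12.5
Step 4: v brought to 1600 μL → factor = 1600 μL/v
Product of known-step factors = 2000
Overall factor = 4.00 × 10^5 CFU/mL / (12.5 CFU/mL) = 32000
Step-4 factor = 32000 / 2000 = 16
v = 1600 μL / 16 = 100 μL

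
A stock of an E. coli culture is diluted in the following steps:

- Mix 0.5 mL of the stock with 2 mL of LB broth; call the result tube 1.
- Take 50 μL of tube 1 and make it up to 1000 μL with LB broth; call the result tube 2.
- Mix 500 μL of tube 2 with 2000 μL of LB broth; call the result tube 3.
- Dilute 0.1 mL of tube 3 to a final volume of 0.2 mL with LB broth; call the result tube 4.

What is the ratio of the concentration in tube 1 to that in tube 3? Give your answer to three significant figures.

100

Step 1: 0.5 mL + 2 mL = 2.5 mL total → factor 2.5/0.5 = 5
Step 2: 50 μL brought to 1000 μL → factor 1000/50 = 20
Step 3: 500 μL + 2000 μL = 2500 μL total → factor 2500/500 = 5
Dilution factor to tube 1 = 5; to tube 3 = 500
[tube 1]/[tube 3] = (factor to tube 3)/(factor to tube 1) = 500/5 = 100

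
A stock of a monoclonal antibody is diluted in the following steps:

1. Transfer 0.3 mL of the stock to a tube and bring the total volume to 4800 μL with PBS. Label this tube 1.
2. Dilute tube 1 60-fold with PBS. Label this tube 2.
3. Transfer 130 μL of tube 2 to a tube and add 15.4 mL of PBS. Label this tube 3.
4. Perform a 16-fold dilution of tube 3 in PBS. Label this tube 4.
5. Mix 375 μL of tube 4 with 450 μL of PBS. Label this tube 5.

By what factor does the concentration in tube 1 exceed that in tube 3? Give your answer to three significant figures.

7.17 × 10^3

Step 1: 0.3 mL brought to 4800 μL → factor 4.8/0.3 = 16
Step 2: 60-fold → factor 60
Step 3: 130 μL + 15.4 mL = 15530 μL total → factor 15530/130 = 119.46
Dilution factor to tube 1 = 16; to tube 3 = 1.1468 × 10^5
[tube 1]/[tube 3] = (factor to tube 3)/(factor to tube 1) = 1.1468 × 10^5/16 = 7.17 × 10^3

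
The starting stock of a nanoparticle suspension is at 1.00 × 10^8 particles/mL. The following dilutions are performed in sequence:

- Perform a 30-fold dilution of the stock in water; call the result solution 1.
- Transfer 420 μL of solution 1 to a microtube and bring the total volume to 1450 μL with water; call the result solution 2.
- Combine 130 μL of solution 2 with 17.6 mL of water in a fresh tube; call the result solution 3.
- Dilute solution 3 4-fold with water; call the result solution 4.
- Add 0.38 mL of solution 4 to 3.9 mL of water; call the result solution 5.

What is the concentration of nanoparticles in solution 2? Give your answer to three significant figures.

Step 1: 30-fold → factor 30
Step 2: 420 μL brought to 1450 μL → factor 1450/420 = 3.4524
Dilution factor through solution 2 = 30 × 3.4524 = 103.57
[solution 2] = 1.00 × 10^8 particles/mL / 103.57 = 9.66 × 10^5 particles/mL

9.66 × 10^5 particles/mL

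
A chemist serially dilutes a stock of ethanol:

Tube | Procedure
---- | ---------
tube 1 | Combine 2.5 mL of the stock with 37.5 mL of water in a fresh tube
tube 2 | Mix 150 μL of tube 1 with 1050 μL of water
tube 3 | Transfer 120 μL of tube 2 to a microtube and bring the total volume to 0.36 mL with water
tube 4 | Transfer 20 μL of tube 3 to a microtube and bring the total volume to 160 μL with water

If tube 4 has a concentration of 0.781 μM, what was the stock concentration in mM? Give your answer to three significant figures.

Step 1: 2.5 mL + 37.5 mL = 40 mL total → factor 40/2.5 = 16
Step 2: 150 μL + 1050 μL = 1200 μL total → factor 1200/150 = 8
Step 3: 120 μL brought to 0.36 mL → factor 360/120 = 3
Step 4: 20 μL brought to 160 μL → factor 160/20 = 8
Overall dilution factor = 16 × 8 × 3 × 8 = 3072
Stock = 0.781 μM × 3072 = 2399 μM = 2.40 mM

2.40 mM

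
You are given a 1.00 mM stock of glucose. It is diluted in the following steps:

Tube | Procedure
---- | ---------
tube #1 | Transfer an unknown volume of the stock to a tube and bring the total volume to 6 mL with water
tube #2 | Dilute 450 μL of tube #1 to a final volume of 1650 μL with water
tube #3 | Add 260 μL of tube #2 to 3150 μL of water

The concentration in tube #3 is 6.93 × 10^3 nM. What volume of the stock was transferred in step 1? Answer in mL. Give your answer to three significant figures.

Step 1: v brought to 6 mL → factor = 6 mL/v
Step 2: 450 μL brought to 1650 μL → factor 1650/450 = 3.6667
Step 3: 260 μL + 3150 μL = 3410 μL total → factor 3410/260 = 13.115
Product of known-step factors = 48.09
Overall factor = 1.00 mM / (6.93 × 10^3 nM) = 144.3
Step-1 factor = 144.3 / 48.09 = 3.0006
v = 6 mL / 3.0006 = 2.00 mL

2.00 mL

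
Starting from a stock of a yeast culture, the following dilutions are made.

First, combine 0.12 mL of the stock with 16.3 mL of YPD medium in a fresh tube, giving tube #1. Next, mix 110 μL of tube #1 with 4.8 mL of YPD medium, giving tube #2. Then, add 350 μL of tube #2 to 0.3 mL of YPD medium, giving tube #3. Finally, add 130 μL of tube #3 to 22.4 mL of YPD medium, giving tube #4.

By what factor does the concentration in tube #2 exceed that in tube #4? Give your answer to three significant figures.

Step 1: 0.12 mL + 16.3 mL = 16.42 mL total → factor 16.42/0.12 = 136.83
Step 2: 110 μL + 4.8 mL = 4910 μL total → factor 4910/110 = 44.636
Step 3: 350 μL + 0.3 mL = 650 μL total → factor 650/350 = 1.8571
Step 4: 130 μL + 22.4 mL = 22530 μL total → factor 22530/130 = 173.31
Dilution factor to tube #2 = 6107.7; to tube #4 = 1.9658 × 10^6
[tube #2]/[tube #4] = (factor to tube #4)/(factor to tube #2) = 1.9658 × 10^6/6107.7 = 322

322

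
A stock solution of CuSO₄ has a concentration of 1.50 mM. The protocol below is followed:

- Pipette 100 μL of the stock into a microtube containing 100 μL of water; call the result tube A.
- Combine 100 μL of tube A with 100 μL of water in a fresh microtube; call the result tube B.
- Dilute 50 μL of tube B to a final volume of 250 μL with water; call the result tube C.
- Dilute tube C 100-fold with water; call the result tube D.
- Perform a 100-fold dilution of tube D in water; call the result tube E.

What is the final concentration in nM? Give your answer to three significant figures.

7.50 nM

Step 1: 100 μL + 100 μL = 200 μL total → factor 200/100 = 2
Step 2: 100 μL + 100 μL = 200 μL total → factor 200/100 = 2
Step 3: 50 μL brought to 250 μL → factor 250/50 = 5
Step 4: 100-fold → factor 100
Step 5: 100-fold → factor 100
Overall dilution factor = 2 × 2 × 5 × 100 × 100 = 2 × 10^5
Final = 1.50 mM / 2 × 10^5 = 7.500 × 10^-6 mM = 7.50 nM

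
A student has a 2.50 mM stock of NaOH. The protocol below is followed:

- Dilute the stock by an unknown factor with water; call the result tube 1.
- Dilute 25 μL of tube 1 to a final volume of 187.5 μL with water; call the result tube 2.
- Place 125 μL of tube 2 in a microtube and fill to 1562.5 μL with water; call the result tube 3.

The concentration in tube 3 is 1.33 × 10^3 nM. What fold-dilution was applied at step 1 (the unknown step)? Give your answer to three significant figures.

20.1-fold

Step 1: unknown factor x
Step 2: 25 μL brought to 187.5 μL → factor 187.5/25 = 7.5
Step 3: 125 μL brought to 1562.5 μL → factor 1562.5/125 = 12.5
Product of known-step factors = 93.75
Overall factor = 2.50 mM / (1.33 × 10^3 nM) = 1879.7
x = 1879.7 / 93.75 = 20.1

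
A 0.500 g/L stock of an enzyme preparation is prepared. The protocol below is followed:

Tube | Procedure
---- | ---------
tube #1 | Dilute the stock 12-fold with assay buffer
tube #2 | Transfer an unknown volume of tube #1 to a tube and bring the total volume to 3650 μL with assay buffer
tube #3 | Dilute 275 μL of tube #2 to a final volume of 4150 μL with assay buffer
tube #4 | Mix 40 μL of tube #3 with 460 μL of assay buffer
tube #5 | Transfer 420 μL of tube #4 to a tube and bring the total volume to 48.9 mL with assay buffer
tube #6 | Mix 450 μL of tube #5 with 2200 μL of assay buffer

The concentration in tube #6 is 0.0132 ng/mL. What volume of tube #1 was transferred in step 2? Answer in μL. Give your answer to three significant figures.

150 μL

Step 1: 12-fold → factor 12
Step 2: v brought to 3650 μL → factor = 3650 μL/v
Step 3: 275 μL brought to 4150 μL → factor 4150/275 = 15.091
Step 4: 40 μL + 460 μL = 500 μL total → factor 500/40 = 12.5
Step 5: 420 μL brought to 48.9 mL → factor 48900/420 = 116.43
Step 6: 450 μL + 2200 μL = 2650 μL total → factor 2650/450 = 5.8889
Product of known-step factors = 1.552 × 10^6
Overall factor = 0.500 g/L / (0.0132 ng/mL) = 3.7879 × 10^7
Step-2 factor = 3.7879 × 10^7 / 1.552 × 10^6 = 24.406
v = 3650 μL / 24.406 = 150 μL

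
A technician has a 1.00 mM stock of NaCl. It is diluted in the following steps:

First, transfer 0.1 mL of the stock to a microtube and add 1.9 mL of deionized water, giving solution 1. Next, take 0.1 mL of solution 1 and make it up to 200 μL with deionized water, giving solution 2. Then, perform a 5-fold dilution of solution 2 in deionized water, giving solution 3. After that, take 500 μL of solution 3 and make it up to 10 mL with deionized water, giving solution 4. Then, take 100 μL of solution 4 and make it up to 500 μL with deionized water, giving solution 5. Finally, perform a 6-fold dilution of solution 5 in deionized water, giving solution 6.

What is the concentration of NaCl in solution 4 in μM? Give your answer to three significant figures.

Step 1: 0.1 mL + 1.9 mL = 2 mL total → factor 2/0.1 = 20
Step 2: 0.1 mL brought to 200 μL → factor 0.2/0.1 = 2
Step 3: 5-fold → factor 5
Step 4: 500 μL brought to 10 mL → factor 10000/500 = 20
Dilution factor through solution 4 = 20 × 2 × 5 × 20 = 4000
[solution 4] = 1.00 mM / 4000 = 0.0002500 mM = 0.250 μM

0.250 μM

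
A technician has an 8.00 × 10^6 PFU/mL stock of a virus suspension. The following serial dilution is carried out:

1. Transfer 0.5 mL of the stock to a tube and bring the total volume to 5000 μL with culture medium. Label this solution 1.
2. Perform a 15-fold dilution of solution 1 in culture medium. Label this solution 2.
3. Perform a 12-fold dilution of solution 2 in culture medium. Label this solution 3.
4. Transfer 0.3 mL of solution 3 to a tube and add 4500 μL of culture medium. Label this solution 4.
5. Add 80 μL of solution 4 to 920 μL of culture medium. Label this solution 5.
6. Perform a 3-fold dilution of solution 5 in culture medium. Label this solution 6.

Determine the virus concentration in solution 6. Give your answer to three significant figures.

Step 1: 0.5 mL brought to 5000 μL → factor 5/0.5 = 10
Step 2: 15-fold → factor 15
Step 3: 12-fold → factor 12
Step 4: 0.3 mL + 4500 μL = 4.8 mL total → factor 4.8/0.3 = 16
Step 5: 80 μL + 920 μL = 1000 μL total → factor 1000/80 = 12.5
Step 6: 3-fold → factor 3
Overall dilution factor = 10 × 15 × 12 × 16 × 12.5 × 3 = 1.08 × 10^6
Final = 8.00 × 10^6 PFU/mL / 1.08 × 10^6 = 7.41 PFU/mL

7.41 PFU/mL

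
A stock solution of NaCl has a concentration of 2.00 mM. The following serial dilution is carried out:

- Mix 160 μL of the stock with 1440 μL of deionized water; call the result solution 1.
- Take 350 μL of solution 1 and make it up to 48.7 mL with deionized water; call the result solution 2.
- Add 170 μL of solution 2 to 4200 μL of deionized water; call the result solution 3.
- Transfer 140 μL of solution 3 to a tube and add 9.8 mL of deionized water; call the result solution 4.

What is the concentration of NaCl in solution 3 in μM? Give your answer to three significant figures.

0.0559 μM

Step 1: 160 μL + 1440 μL = 1600 μL total → factor 1600/160 = 10
Step 2: 350 μL brought to 48.7 mL → factor 48700/350 = 139.14
Step 3: 170 μL + 4200 μL = 4370 μL total → factor 4370/170 = 25.706
Dilution factor through solution 3 = 10 × 139.14 × 25.706 = 35768
[solution 3] = 2.00 mM / 35768 = 5.592 × 10^-5 mM = 0.0559 μM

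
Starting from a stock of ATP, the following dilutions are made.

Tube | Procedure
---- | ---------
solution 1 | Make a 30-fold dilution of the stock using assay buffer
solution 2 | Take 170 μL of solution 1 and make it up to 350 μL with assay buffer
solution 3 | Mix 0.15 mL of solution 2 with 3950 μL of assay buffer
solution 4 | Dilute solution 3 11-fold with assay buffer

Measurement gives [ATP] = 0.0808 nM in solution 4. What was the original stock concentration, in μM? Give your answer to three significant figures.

1.50 μM

Step 1: 30-fold → factor 30
Step 2: 170 μL brought to 350 μL → factor 350/170 = 2.0588
Step 3: 0.15 mL + 3950 μL = 4.1 mL total → factor 4.1/0.15 = 27.333
Step 4: 11-fold → factor 11
Overall dilution factor = 30 × 2.0588 × 27.333 × 11 = 18571
Stock = 0.0808 nM × 18571 = 1501 nM = 1.50 μM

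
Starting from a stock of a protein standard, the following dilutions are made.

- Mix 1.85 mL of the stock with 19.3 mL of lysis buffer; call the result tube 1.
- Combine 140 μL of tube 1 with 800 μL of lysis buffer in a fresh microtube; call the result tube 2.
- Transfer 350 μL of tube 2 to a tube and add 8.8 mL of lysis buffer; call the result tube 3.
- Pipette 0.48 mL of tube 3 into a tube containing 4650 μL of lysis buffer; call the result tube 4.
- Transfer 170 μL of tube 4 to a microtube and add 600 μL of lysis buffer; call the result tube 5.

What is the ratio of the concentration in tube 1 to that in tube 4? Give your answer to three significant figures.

1.88 × 10^3

Step 1: 1.85 mL + 19.3 mL = 21.15 mL total → factor 21.15/1.85 = 11.432
Step 2: 140 μL + 800 μL = 940 μL total → factor 940/140 = 6.7143
Step 3: 350 μL + 8.8 mL = 9150 μL total → factor 9150/350 = 26.143
Step 4: 0.48 mL + 4650 μL = 5.13 mL total → factor 5.13/0.48 = 10.688
Dilution factor to tube 1 = 11.432; to tube 4 = 21447
[tube 1]/[tube 4] = (factor to tube 4)/(factor to tube 1) = 21447/11.432 = 1.88 × 10^3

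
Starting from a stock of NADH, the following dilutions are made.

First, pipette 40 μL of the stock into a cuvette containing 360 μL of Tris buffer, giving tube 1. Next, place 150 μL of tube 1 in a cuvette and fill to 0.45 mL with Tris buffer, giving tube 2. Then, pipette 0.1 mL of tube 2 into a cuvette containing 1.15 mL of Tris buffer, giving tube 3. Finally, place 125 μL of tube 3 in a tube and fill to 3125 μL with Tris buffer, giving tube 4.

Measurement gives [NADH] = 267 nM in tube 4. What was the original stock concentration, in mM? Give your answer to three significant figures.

2.50 mM

Step 1: 40 μL + 360 μL = 400 μL total → factor 400/40 = 10
Step 2: 150 μL brought to 0.45 mL → factor 450/150 = 3
Step 3: 0.1 mL + 1.15 mL = 1.25 mL total → factor 1.25/0.1 = 12.5
Step 4: 125 μL brought to 3125 μL → factor 3125/125 = 25
Overall dilution factor = 10 × 3 × 12.5 × 25 = 9375
Stock = 267 nM × 9375 = 2.503 × 10^6 nM = 2.50 mM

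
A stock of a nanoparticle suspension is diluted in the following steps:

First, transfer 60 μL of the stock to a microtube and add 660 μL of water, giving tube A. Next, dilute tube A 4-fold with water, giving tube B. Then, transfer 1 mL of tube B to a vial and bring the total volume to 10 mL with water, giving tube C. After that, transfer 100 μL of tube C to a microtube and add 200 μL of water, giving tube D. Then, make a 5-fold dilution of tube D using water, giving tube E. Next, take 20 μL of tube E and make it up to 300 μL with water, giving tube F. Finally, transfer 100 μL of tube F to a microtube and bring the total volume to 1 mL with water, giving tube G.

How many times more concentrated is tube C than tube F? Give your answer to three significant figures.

225

Step 1: 60 μL + 660 μL = 720 μL total → factor 720/60 = 12
Step 2: 4-fold → factor 4
Step 3: 1 mL brought to 10 mL → factor 10/1 = 10
Step 4: 100 μL + 200 μL = 300 μL total → factor 300/100 = 3
Step 5: 5-fold → factor 5
Step 6: 20 μL brought to 300 μL → factor 300/20 = 15
Dilution factor to tube C = 480; to tube F = 1.08 × 10^5
[tube C]/[tube F] = (factor to tube F)/(factor to tube C) = 1.08 × 10^5/480 = 225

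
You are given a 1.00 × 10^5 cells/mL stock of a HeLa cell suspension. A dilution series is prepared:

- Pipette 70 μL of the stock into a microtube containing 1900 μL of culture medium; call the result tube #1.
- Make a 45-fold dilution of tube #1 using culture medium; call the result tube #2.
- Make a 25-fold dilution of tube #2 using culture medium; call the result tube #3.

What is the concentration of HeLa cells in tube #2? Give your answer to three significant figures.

Step 1: 70 μL + 1900 μL = 1970 μL total → factor 1970/70 = 28.143
Step 2: 45-fold → factor 45
Dilution factor through tube #2 = 28.143 × 45 = 1266.4
[tube #2] = 1.00 × 10^5 cells/mL / 1266.4 = 79.0 cells/mL

79.0 cells/mL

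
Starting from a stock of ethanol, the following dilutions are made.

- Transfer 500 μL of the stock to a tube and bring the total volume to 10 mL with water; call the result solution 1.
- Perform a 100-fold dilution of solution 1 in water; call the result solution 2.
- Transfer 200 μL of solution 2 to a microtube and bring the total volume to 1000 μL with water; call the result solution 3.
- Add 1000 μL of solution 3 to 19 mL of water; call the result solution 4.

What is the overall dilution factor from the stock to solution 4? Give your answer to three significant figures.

Step 1: 500 μL brought to 10 mL → factor 10000/500 = 20
Step 2: 100-fold → factor 100
Step 3: 200 μL brought to 1000 μL → factor 1000/200 = 5
Step 4: 1000 μL + 19 mL = 20000 μL total → factor 20000/1000 = 20
Overall dilution factor = 20 × 100 × 5 × 20 = 2 × 10^5

2.00 × 10^5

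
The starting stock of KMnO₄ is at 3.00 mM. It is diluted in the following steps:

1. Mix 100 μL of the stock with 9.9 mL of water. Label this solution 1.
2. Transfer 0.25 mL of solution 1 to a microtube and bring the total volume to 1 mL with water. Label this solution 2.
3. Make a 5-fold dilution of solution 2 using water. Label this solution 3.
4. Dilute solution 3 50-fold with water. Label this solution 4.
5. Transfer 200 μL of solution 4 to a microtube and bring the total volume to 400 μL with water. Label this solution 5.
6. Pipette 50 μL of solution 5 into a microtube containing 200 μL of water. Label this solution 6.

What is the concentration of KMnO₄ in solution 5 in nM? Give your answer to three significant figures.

Step 1: 100 μL + 9.9 mL = 10000 μL total → factor 10000/100 = 100
Step 2: 0.25 mL brought to 1 mL → factor 1/0.25 = 4
Step 3: 5-fold → factor 5
Step 4: 50-fold → factor 50
Step 5: 200 μL brought to 400 μL → factor 400/200 = 2
Dilution factor through solution 5 = 100 × 4 × 5 × 50 × 2 = 2 × 10^5
[solution 5] = 3.00 mM / 2 × 10^5 = 1.500 × 10^-5 mM = 15.0 nM

15.0 nM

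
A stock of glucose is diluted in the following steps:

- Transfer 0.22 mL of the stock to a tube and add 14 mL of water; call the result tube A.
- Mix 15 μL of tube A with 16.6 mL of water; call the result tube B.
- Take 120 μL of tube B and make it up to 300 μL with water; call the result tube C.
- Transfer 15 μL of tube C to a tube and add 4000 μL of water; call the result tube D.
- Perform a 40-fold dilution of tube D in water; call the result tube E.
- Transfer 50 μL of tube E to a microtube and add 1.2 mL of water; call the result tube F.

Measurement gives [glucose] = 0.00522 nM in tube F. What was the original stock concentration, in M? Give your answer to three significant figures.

0.250 M

Step 1: 0.22 mL + 14 mL = 14.22 mL total → factor 14.22/0.22 = 64.636
Step 2: 15 μL + 16.6 mL = 16615 μL total → factor 16615/15 = 1107.7
Step 3: 120 μL brought to 300 μL → factor 300/120 = 2.5
Step 4: 15 μL + 4000 μL = 4015 μL total → factor 4015/15 = 267.67
Step 5: 40-fold → factor 40
Step 6: 50 μL + 1.2 mL = 1250 μL total → factor 1250/50 = 25
Overall dilution factor = 64.636 × 1107.7 × 2.5 × 267.67 × 40 × 25 = 4.7909 × 10^10
Stock = 0.00522 nM × 4.7909 × 10^10 = 2.501 × 10^8 nM = 0.250 M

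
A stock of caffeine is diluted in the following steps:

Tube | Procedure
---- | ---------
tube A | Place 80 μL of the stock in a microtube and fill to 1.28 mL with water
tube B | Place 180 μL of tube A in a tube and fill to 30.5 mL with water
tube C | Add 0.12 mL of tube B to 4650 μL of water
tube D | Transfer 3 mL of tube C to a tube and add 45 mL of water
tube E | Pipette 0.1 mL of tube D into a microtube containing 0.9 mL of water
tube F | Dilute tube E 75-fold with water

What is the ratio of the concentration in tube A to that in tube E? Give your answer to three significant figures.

Step 1: 80 μL brought to 1.28 mL → factor 1280/80 = 16
Step 2: 180 μL brought to 30.5 mL → factor 30500/180 = 169.44
Step 3: 0.12 mL + 4650 μL = 4.77 mL total → factor 4.77/0.12 = 39.75
Step 4: 3 mL + 45 mL = 48 mL total → factor 48/3 = 16
Step 5: 0.1 mL + 0.9 mL = 1 mL total → factor 1/0.1 = 10
Dilution factor to tube A = 16; to tube E = 1.7243 × 10^7
[tube A]/[tube E] = (factor to tube E)/(factor to tube A) = 1.7243 × 10^7/16 = 1.08 × 10^6

1.08 × 10^6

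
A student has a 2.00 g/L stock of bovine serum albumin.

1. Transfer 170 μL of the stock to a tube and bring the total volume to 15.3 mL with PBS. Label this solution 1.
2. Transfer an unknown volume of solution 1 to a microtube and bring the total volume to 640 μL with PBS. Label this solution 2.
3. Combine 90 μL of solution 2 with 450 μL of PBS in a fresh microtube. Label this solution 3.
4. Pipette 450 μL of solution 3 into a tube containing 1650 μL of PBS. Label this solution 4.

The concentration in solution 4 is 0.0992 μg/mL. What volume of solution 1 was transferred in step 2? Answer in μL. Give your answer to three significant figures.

Step 1: 170 μL brought to 15.3 mL → factor 15300/170 = 90
Step 2: v brought to 640 μL → factor = 640 μL/v
Step 3: 90 μL + 450 μL = 540 μL total → factor 540/90 = 6
Step 4: 450 μL + 1650 μL = 2100 μL total → factor 2100/450 = 4.6667
Product of known-step factors = 2520
Overall factor = 2.00 g/L / (0.0992 μg/mL) = 20161
Step-2 factor = 20161 / 2520 = 8.0005
v = 640 μL / 8.0005 = 80.0 μL

80.0 μL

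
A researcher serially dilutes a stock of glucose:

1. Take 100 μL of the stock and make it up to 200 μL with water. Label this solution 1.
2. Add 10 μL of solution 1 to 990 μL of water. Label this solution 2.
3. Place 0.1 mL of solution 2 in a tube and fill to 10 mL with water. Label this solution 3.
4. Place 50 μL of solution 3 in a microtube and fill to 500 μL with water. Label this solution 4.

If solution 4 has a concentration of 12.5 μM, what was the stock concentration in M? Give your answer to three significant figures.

Step 1: 100 μL brought to 200 μL → factor 200/100 = 2
Step 2: 10 μL + 990 μL = 1000 μL total → factor 1000/10 = 100
Step 3: 0.1 mL brought to 10 mL → factor 10/0.1 = 100
Step 4: 50 μL brought to 500 μL → factor 500/50 = 10
Overall dilution factor = 2 × 100 × 100 × 10 = 2 × 10^5
Stock = 12.5 μM × 2 × 10^5 = 2.500 × 10^6 μM = 2.50 M

2.50 M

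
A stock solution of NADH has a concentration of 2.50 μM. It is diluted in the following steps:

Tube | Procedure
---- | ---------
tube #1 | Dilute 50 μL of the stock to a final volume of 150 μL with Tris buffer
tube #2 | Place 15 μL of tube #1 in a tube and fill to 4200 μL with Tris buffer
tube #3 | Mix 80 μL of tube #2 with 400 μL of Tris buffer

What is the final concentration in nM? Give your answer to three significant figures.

Step 1: 50 μL brought to 150 μL → factor 150/50 = 3
Step 2: 15 μL brought to 4200 μL → factor 4200/15 = 280
Step 3: 80 μL + 400 μL = 480 μL total → factor 480/80 = 6
Overall dilution factor = 3 × 280 × 6 = 5040
Final = 2.50 μM / 5040 = 0.0004960 μM = 0.496 nM

0.496 nM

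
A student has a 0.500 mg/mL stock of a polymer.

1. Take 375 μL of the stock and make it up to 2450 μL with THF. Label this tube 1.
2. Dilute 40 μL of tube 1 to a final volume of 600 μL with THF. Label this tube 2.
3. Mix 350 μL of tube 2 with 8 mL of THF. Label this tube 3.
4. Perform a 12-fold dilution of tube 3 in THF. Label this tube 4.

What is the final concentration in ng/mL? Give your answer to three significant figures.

17.8 ng/mL

Step 1: 375 μL brought to 2450 μL → factor 2450/375 = 6.5333
Step 2: 40 μL brought to 600 μL → factor 600/40 = 15
Step 3: 350 μL + 8 mL = 8350 μL total → factor 8350/350 = 23.857
Step 4: 12-fold → factor 12
Overall dilution factor = 6.5333 × 15 × 23.857 × 12 = 28056
Final = 0.500 mg/mL / 28056 = 1.782 × 10^-5 mg/mL = 17.8 ng/mL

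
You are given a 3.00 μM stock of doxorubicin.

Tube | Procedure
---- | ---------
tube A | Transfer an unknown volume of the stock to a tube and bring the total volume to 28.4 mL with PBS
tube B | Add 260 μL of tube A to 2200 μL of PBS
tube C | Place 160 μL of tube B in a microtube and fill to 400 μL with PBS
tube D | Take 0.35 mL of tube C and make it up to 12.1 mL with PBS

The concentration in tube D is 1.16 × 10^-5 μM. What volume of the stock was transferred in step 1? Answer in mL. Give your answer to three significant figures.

Step 1: v brought to 28.4 mL → factor = 28.4 mL/v
Step 2: 260 μL + 2200 μL = 2460 μL total → factor 2460/260 = 9.4615
Step 3: 160 μL brought to 400 μL → factor 400/160 = 2.5
Step 4: 0.35 mL brought to 12.1 mL → factor 12.1/0.35 = 34.571
Product of known-step factors = 817.75
Overall factor = 3.00 μM / (1.16 × 10^-5 μM) = 2.5862 × 10^5
Step-1 factor = 2.5862 × 10^5 / 817.75 = 316.26
v = 28.4 mL / 316.26 = 0.0898 mL

0.0898 mL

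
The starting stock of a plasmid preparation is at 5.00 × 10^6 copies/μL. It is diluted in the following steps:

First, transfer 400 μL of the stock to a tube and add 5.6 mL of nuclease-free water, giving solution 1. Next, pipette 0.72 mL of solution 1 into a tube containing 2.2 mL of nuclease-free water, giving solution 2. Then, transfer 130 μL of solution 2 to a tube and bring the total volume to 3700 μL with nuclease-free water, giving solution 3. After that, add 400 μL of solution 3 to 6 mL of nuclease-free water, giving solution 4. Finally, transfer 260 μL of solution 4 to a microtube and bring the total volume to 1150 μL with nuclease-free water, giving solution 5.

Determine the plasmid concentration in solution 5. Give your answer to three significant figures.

Step 1: 400 μL + 5.6 mL = 6000 μL total → factor 6000/400 = 15
Step 2: 0.72 mL + 2.2 mL = 2.92 mL total → factor 2.92/0.72 = 4.0556
Step 3: 130 μL brought to 3700 μL → factor 3700/130 = 28.462
Step 4: 400 μL + 6 mL = 6400 μL total → factor 6400/400 = 16
Step 5: 260 μL brought to 1150 μL → factor 1150/260 = 4.4231
Overall dilution factor = 15 × 4.0556 × 28.462 × 16 × 4.4231 = 1.2253 × 10^5
Final = 5.00 × 10^6 copies/μL / 1.2253 × 10^5 = 40.8 copies/μL

40.8 copies/μL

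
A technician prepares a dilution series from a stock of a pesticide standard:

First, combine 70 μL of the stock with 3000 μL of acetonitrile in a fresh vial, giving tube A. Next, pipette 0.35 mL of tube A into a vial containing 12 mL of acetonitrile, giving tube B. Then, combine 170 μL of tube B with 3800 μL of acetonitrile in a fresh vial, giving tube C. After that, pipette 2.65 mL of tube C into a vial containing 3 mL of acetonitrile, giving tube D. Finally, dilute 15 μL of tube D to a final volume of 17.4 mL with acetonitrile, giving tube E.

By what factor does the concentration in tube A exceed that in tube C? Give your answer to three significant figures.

Step 1: 70 μL + 3000 μL = 3070 μL total → factor 3070/70 = 43.857
Step 2: 0.35 mL + 12 mL = 12.35 mL total → factor 12.35/0.35 = 35.286
Step 3: 170 μL + 3800 μL = 3970 μL total → factor 3970/170 = 23.353
Dilution factor to tube A = 43.857; to tube C = 36139
[tube A]/[tube C] = (factor to tube C)/(factor to tube A) = 36139/43.857 = 824

824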